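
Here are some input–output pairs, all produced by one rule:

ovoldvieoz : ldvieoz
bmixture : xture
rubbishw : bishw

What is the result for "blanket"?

nket

The rule is to delete the first 3 characters.
Applying that to "blanket" gives "nket".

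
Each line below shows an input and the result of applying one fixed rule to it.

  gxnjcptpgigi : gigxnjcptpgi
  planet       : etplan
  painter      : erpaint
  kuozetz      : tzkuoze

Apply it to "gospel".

What's happening: move the last 2 characters to the front (rotate right by 2).
On "gospel" that produces "elgosp".

elgosp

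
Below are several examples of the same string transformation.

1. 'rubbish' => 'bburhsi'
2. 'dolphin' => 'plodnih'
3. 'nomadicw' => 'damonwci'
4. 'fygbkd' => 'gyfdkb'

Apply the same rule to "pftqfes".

qtfpsef

Rule — move the last 3 characters to the front (rotate right by 3), then reverse the string.
For "pftqfes" the result is "qtfpsef".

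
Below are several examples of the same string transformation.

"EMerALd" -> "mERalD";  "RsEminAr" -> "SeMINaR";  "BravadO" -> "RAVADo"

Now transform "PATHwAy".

The transformation: delete the first character, then flip the case of every letter.
Applying both steps to "PATHwAy": "ATHwAy", then "athWaY".

athWaY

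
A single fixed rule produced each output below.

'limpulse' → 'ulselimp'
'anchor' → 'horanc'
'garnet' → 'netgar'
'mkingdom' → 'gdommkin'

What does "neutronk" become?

Each output is the input with this applied: swap the front and back halves of the string.
Doing the same to "neutronk": "ronkneut".

ronkneut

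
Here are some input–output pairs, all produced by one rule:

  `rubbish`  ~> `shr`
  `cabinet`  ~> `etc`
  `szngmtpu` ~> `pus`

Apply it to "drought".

htd

What's happening: move the last 2 characters to the front (rotate right by 2), then keep only the first 3 characters.
On "drought": the first step gives "htdroug", and the second then gives "htd".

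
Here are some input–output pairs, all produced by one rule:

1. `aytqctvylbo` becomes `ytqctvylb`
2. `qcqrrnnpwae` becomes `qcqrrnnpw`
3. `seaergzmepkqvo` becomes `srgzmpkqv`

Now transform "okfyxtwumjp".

In each case the input is transformed by: remove every vowel.
For "okfyxtwumjp" the result is "kfyxtwmjp".

kfyxtwmjp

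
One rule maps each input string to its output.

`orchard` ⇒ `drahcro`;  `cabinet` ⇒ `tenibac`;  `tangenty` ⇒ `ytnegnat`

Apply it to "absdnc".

cndsba

The rule is to reverse the string.
Applying that to "absdnc" gives "cndsba".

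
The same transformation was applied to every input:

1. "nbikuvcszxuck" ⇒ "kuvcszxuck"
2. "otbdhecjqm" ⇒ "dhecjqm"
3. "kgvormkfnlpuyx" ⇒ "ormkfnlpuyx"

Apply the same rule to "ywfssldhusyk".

ssldhusyk

Each output is the input with this applied: delete the first 3 characters.
Applying that to "ywfssldhusyk" gives "ssldhusyk".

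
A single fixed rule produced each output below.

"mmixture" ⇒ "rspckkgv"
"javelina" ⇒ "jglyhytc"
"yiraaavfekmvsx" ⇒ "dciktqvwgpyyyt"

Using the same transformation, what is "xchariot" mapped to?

pgmrvafy

Rule — swap the front and back halves of the string, then shift every letter 2 places backward in the alphabet (wrapping around).
So "xchariot" becomes "pgmrvafy".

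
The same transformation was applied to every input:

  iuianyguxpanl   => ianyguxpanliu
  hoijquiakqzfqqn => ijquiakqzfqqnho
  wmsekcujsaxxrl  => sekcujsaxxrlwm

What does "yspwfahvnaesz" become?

The rule is to move the first 2 characters to the end (rotate left by 2).
So "yspwfahvnaesz" becomes "pwfahvnaeszys".

pwfahvnaeszys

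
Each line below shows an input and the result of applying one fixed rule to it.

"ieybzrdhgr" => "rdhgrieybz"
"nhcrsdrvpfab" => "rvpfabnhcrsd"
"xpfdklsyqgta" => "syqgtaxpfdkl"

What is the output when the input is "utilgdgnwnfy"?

In each case the input is transformed by: swap the front and back halves of the string.
On "utilgdgnwnfy" that produces "gnwnfyutilgd".

gnwnfyutilgd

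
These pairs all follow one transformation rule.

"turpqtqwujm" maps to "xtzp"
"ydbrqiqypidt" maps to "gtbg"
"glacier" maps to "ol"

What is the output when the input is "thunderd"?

kgg

Rule — keep one character in every 3, starting at position 2 (positions 2nd, 5th, 8th, ...), then shift every letter 3 places forward in the alphabet (wrapping around).
Starting from "thunderd": after the first operation, "hdd"; after the second, "kgg".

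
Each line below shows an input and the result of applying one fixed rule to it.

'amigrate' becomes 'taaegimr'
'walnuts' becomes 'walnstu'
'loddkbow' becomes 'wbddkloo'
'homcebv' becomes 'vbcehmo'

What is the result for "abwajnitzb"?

Each output is the input with this applied: sort the characters into alphabetical order, then move the last character to the front.
Applying both steps to "abwajnitzb": "aabbijntwz", then "zaabbijntw".

zaabbijntw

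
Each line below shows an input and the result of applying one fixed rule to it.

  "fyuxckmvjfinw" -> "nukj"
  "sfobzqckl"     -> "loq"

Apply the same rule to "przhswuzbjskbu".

Rule — keep one character in every 3, starting at position 3 (positions 3rd, 6th, 9th, ...), then move the last character to the front.
Starting from "przhswuzbjskbu": after the first operation, "zwbk"; after the second, "kzwb".
(Check on "fyuxckmvjfinw": → "ukjn" → "nukj" ✓)

kzwb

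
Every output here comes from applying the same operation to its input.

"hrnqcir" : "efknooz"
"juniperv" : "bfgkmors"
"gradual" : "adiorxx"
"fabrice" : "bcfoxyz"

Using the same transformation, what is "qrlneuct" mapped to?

biknoqrz

Looking at the pairs, the operation is to shift every letter 3 places backward in the alphabet (wrapping around), then sort the characters into alphabetical order.
"qrlneuct" → "noikbrzq" → "biknoqrz".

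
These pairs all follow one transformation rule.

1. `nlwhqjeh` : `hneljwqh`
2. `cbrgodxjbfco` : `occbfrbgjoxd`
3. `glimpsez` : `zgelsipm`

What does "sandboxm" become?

msxaonbd

The transformation: reverse the string, then take characters alternately from the front and the back (1st, last, 2nd, 2nd-last, ...).
"sandboxm" → "mxobdnas" → "msxaonbd".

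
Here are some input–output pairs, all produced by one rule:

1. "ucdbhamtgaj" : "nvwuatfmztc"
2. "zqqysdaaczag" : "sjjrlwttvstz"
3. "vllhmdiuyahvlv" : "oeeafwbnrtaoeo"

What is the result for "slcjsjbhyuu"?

levclcuarnn

The pattern: shift every letter 7 places backward in the alphabet (wrapping around).
For "slcjsjbhyuu" the result is "levclcuarnn".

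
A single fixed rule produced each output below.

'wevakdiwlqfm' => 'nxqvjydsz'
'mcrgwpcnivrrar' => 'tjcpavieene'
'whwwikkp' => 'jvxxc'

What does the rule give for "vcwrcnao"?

epanb

Rule — delete the first 3 characters, then shift every letter 13 places forward in the alphabet (wrapping around) — i.e. ROT13.
Applying that to "vcwrcnao" gives "epanb".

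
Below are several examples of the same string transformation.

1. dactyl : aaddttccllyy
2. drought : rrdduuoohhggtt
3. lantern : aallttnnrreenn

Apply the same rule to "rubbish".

uurrbbbbssiihh

In each case the input is transformed by: swap each adjacent pair of characters (1↔2, 3↔4, ...), then double every character.
Working it through for "rubbish": intermediate "urbbsih", final "uurrbbbbssiihh".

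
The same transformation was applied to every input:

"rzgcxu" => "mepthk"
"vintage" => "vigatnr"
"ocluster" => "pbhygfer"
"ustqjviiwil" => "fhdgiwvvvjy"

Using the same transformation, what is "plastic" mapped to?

In each case the input is transformed by: swap each adjacent pair of characters (1↔2, 3↔4, ...), then shift every letter 13 places forward in the alphabet (wrapping around) — i.e. ROT13.
Working it through for "plastic": intermediate "lpsaitc", final "ycfnvgp".
(Check on "ustqjviiwil": → "suqtvjiiiwl" → "fhdgiwvvvjy" ✓)

ycfnvgp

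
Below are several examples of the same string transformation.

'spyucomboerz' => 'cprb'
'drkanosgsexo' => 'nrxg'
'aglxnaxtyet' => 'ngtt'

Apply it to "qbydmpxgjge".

mbeg

Looking at the pairs, the operation is to keep one character in every 3, starting at position 2 (positions 2nd, 5th, 8th, ...), then swap each adjacent pair of characters (1↔2, 3↔4, ...).
"qbydmpxgjge" → "bmge" → "mbeg".
(Check on "drkanosgsexo": → "rngx" → "nrxg" ✓)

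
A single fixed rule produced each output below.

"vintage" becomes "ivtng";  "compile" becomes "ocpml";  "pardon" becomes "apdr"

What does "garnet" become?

What's happening: swap each adjacent pair of characters (1↔2, 3↔4, ...), then delete the last 2 characters.
"garnet" → "agnrte" → "agnr".
(Check on "compile": → "ocpmlie" → "ocpml" ✓)

agnr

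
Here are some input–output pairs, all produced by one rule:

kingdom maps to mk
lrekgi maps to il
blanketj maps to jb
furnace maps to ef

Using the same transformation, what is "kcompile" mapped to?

ek

In each case the input is transformed by: move the first character to the end, then keep only the last 2 characters.
For "kcompile" the result is "ek".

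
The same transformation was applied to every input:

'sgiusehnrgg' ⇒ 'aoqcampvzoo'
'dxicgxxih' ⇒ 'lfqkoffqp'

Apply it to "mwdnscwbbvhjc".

What's happening: shift every letter 8 places forward in the alphabet (wrapping around).
"mwdnscwbbvhjc" → "uelvakejjdprk".

uelvakejjdprk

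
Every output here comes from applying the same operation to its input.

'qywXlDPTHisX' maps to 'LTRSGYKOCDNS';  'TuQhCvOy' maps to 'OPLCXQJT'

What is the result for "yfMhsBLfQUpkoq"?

The transformation: shift every letter 5 places backward in the alphabet (wrapping around), then convert every letter to uppercase.
For "yfMhsBLfQUpkoq", step one produces "taHcnWGaLPkfjl"; step two turns that into "TAHCNWGALPKFJL".

TAHCNWGALPKFJL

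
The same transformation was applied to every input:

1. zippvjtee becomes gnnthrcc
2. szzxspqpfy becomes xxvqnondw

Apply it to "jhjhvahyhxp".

fhftyfwfvn

The rule is to shift every letter 2 places backward in the alphabet (wrapping around), then delete the first character.
"jhjhvahyhxp" → "hfhftyfwfvn" → "fhftyfwfvn".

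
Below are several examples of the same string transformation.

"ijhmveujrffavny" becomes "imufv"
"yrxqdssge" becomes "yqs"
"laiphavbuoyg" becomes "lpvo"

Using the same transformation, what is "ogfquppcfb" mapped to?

The pattern: keep one character in every 3, starting at position 1 (positions 1st, 4th, 7th, ...).
Applying that to "ogfquppcfb" gives "oqpb".

oqpb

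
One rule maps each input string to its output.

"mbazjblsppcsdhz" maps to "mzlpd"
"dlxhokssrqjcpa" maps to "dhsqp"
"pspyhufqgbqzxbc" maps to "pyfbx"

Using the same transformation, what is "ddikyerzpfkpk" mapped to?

In each case the input is transformed by: keep one character in every 3, starting at position 1 (positions 1st, 4th, 7th, ...).
Applying that to "ddikyerzpfkpk" gives "dkrfk".

dkrfk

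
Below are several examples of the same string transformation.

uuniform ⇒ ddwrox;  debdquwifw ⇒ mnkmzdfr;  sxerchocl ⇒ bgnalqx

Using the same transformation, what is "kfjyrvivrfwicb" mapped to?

toshaereaofr

The transformation: delete the last 2 characters, then shift every letter 9 places forward in the alphabet (wrapping around).
Applying both steps to "kfjyrvivrfwicb": "kfjyrvivrfwi", then "toshaereaofr".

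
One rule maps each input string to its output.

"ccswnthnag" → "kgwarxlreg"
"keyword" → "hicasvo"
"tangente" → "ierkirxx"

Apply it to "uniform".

The transformation: shift every letter 4 places forward in the alphabet (wrapping around), then swap the first and last characters.
For "uniform", step one produces "yrmjsvq"; step two turns that into "qrmjsvy".

qrmjsvy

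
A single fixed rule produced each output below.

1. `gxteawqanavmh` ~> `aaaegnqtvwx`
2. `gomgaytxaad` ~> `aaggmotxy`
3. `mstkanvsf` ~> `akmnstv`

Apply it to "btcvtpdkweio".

Looking at the pairs, the operation is to delete the last 2 characters, then sort the characters into alphabetical order.
So "btcvtpdkweio" becomes "bcdekpttvw".

bcdekpttvw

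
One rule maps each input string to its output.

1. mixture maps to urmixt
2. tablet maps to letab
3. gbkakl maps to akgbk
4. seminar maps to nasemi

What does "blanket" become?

The pattern: delete the last character, then move the last 2 characters to the front (rotate right by 2).
Doing the same to "blanket": "keblan".

keblan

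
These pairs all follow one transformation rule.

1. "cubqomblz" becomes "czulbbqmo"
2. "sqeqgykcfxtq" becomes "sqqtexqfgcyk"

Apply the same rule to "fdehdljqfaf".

ffdaefhqdjl

The pattern: take characters alternately from the front and the back (1st, last, 2nd, 2nd-last, ...).
Doing the same to "fdehdljqfaf": "ffdaefhqdjl".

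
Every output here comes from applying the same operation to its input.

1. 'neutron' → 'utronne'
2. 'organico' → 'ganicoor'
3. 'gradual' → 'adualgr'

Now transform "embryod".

The transformation: move the first 2 characters to the end (rotate left by 2).
Doing the same to "embryod": "bryodem".

bryodem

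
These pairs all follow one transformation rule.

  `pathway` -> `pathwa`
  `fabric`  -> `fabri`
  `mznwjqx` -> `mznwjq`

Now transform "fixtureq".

fixture

What's happening: delete the last character.
For "fixtureq" the result is "fixture".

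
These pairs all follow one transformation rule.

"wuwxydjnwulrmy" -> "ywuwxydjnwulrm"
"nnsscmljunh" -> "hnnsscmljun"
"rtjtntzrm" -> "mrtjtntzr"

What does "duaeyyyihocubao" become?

The rule is to move the last character to the front.
For "duaeyyyihocubao" the result is "oduaeyyyihocuba".

oduaeyyyihocuba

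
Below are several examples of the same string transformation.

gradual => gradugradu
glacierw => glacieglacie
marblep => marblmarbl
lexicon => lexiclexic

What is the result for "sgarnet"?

sgarnsgarn

Each output is the input with this applied: delete the last 2 characters, then write the whole string twice.
"sgarnet" → "sgarn" → "sgarnsgarn".
(Check on "lexicon": → "lexic" → "lexiclexic" ✓)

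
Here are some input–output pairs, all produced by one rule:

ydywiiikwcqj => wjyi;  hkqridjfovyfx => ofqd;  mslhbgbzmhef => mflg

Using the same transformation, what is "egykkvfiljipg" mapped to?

lpyv

The transformation: keep one character in every 3, starting at position 3 (positions 3rd, 6th, 9th, ...), then move the last 2 characters to the front (rotate right by 2).
On "egykkvfiljipg": the first step gives "yvlp", and the second then gives "lpyv".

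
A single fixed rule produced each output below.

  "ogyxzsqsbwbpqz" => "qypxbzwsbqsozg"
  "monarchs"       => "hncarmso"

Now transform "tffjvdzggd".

The rule is to take characters alternately from the front and the back (1st, last, 2nd, 2nd-last, ...), then move the first 3 characters to the end (rotate left by 3).
For "tffjvdzggd", step one produces "tdfgfgjzvd"; step two turns that into "gfgjzvdtdf".

gfgjzvdtdf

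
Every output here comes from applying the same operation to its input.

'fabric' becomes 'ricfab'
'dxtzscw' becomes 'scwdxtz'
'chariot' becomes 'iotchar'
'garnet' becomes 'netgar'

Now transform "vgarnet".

The rule is to move the last 3 characters to the front (rotate right by 3).
"vgarnet" → "netvgar".

netvgar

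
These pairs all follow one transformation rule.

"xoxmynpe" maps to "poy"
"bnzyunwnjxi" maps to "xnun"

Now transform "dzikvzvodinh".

The pattern: move the last 3 characters to the front (rotate right by 3), then keep one character in every 3, starting at position 2 (positions 2nd, 5th, 8th, ...).
Doing the same to "dzikvzvodinh": "nzvo".

nzvo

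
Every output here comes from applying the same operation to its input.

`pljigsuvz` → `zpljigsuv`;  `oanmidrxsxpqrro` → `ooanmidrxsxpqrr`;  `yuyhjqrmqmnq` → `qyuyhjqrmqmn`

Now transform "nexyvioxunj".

jnexyvioxun

The transformation: move the last character to the front.
On "nexyvioxunj" that produces "jnexyvioxun".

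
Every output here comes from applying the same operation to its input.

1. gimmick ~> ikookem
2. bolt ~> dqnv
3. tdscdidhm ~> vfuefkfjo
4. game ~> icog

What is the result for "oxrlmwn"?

The pattern: shift every letter 2 places forward in the alphabet (wrapping around).
"oxrlmwn" → "qztnoyp".

qztnoyp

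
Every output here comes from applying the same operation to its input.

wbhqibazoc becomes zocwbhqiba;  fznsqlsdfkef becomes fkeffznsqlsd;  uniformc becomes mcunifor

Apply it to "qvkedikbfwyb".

What's happening: move the first 2 characters to the end (rotate left by 2), then swap the front and back halves of the string.
Starting from "qvkedikbfwyb": after the first operation, "kedikbfwybqv"; after the second, "fwybqvkedikb".

fwybqvkedikb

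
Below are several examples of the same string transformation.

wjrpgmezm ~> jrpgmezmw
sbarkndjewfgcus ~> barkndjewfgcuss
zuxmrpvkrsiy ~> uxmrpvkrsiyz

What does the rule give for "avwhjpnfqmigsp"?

Each output is the input with this applied: move the first character to the end.
For "avwhjpnfqmigsp" the result is "vwhjpnfqmigspa".

vwhjpnfqmigspa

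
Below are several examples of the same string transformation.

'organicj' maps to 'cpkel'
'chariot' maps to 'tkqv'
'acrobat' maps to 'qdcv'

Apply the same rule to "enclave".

ncxg

What's happening: delete the first 3 characters, then shift every letter 2 places forward in the alphabet (wrapping around).
On "enclave": the first step gives "lave", and the second then gives "ncxg".
(Check on "organicj": → "anicj" → "cpkel" ✓)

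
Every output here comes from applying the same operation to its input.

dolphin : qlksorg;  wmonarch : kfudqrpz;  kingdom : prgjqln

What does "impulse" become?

What's happening: reverse the string, then shift every letter 3 places forward in the alphabet (wrapping around).
Starting from "impulse": after the first operation, "eslupmi"; after the second, "hvoxspl".

hvoxspl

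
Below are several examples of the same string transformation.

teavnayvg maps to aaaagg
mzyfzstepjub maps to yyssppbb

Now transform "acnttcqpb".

The transformation: keep one character in every 3, starting at position 3 (positions 3rd, 6th, 9th, ...), then double every character.
Working it through for "acnttcqpb": intermediate "ncb", final "nnccbb".
(Check on "teavnayvg": → "aag" → "aaaagg" ✓)

nnccbb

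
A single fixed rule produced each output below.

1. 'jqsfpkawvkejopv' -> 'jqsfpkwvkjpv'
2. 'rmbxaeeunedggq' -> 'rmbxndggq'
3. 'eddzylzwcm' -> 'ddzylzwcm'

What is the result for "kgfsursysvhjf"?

Each output is the input with this applied: remove every vowel.
Applying that to "kgfsursysvhjf" gives "kgfsrsysvhjf".

kgfsrsysvhjf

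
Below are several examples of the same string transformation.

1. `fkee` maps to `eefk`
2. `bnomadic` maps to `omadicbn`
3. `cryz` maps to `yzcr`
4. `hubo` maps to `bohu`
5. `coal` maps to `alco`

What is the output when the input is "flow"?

Rule — move the first 2 characters to the end (rotate left by 2).
For "flow" the result is "owfl".

owfl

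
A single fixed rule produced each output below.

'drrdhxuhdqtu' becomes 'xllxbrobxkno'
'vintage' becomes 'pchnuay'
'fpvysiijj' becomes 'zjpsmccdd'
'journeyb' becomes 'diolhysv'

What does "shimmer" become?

mbcggyl

Looking at the pairs, the operation is to shift every letter 6 places backward in the alphabet (wrapping around).
For "shimmer" the result is "mbcggyl".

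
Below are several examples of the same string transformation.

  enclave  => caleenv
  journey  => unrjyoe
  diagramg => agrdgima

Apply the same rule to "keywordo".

rwokoedy

The transformation: take characters alternately from the front and the back (1st, last, 2nd, 2nd-last, ...), then move the last 3 characters to the front (rotate right by 3).
On "keywordo": the first step gives "koedyrwo", and the second then gives "rwokoedy".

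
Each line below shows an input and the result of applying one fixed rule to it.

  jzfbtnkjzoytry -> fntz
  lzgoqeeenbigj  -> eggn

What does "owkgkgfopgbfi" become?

In each case the input is transformed by: keep one character in every 3, starting at position 3 (positions 3rd, 6th, 9th, ...), then sort the characters into alphabetical order.
For "owkgkgfopgbfi", step one produces "kgpf"; step two turns that into "fgkp".

fgkp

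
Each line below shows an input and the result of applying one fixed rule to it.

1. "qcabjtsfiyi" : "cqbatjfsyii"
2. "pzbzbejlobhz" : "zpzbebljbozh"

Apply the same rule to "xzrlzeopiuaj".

Each output is the input with this applied: swap each adjacent pair of characters (1↔2, 3↔4, ...).
"xzrlzeopiuaj" → "zxlrezpouija".

zxlrezpouija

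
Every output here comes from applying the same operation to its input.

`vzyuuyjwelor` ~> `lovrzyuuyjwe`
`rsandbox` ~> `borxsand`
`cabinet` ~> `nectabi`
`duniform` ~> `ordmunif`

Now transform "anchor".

hoarnc

In each case the input is transformed by: swap the first and last characters, then move the last 3 characters to the front (rotate right by 3).
"anchor" → "rnchoa" → "hoarnc".
(Check on "cabinet": → "tabinec" → "nectabi" ✓)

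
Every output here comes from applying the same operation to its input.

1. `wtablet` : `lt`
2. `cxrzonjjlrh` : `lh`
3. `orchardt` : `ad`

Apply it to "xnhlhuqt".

hq

Rule — keep every other character starting from the first (positions 1st, 3rd, 5th, ...), then keep only the last 2 characters.
Applying both steps to "xnhlhuqt": "xhhq", then "hq".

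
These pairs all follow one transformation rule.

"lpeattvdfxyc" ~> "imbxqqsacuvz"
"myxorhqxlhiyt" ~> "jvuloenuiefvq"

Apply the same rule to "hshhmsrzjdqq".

epeejpowgann

In each case the input is transformed by: shift every letter 3 places backward in the alphabet (wrapping around).
"hshhmsrzjdqq" → "epeejpowgann".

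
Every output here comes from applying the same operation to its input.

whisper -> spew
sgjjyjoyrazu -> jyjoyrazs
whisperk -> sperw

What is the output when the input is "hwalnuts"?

lnuth

Rule — swap the first and last characters, then delete the first 3 characters.
"hwalnuts" → "swalnuth" → "lnuth".
(Check on "whisper": → "rhispew" → "spew" ✓)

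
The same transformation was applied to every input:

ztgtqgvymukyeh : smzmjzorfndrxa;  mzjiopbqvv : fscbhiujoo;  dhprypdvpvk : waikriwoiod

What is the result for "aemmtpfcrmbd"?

txffmiyvkfuw

What's happening: shift every letter 7 places backward in the alphabet (wrapping around).
Applying that to "aemmtpfcrmbd" gives "txffmiyvkfuw".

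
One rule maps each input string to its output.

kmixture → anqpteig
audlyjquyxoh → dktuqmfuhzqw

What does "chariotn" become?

In each case the input is transformed by: shift every letter 4 places backward in the alphabet (wrapping around), then reverse the string.
On "chariotn": the first step gives "ydwnekpj", and the second then gives "jpkenwdy".

jpkenwdy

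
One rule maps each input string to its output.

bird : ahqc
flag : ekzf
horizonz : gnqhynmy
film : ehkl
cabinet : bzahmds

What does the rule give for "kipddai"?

The pattern: shift every letter 1 place backward in the alphabet (wrapping around).
Applying that to "kipddai" gives "jhocczh".

jhocczh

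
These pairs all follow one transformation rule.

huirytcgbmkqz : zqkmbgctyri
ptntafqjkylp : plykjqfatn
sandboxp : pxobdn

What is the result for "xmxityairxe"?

The transformation: reverse the string, then delete the last 2 characters.
Applying both steps to "xmxityairxe": "exriaytixmx", then "exriaytix".

exriaytix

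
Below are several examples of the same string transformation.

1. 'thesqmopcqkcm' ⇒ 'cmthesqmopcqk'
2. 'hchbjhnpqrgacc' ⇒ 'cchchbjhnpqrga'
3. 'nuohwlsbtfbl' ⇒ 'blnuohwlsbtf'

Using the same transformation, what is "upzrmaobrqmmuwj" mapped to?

wjupzrmaobrqmmu

The transformation: move the last 2 characters to the front (rotate right by 2).
Applying that to "upzrmaobrqmmuwj" gives "wjupzrmaobrqmmu".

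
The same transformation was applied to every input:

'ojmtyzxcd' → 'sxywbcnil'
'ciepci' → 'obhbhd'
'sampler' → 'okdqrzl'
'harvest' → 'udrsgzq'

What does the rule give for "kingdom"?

Each output is the input with this applied: move the first 3 characters to the end (rotate left by 3), then shift every letter 1 place backward in the alphabet (wrapping around).
"kingdom" → "gdomkin" → "fcnljhm".
(Check on "sampler": → "plersam" → "okdqrzl" ✓)

fcnljhm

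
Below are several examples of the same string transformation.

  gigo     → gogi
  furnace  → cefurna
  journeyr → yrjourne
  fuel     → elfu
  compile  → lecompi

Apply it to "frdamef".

effrdam

What's happening: move the last 2 characters to the front (rotate right by 2).
So "frdamef" becomes "effrdam".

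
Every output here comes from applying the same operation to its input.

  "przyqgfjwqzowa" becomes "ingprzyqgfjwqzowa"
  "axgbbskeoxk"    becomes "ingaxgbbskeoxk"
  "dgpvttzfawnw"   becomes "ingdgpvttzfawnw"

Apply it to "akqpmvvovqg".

The pattern: prepend "ing".
Doing the same to "akqpmvvovqg": "ingakqpmvvovqg".

ingakqpmvvovqg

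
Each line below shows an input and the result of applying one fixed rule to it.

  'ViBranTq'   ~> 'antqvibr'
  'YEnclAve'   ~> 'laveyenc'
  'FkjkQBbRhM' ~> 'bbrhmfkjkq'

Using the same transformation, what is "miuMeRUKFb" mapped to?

Looking at the pairs, the operation is to swap the front and back halves of the string, then convert every letter to lowercase.
For "miuMeRUKFb", step one produces "RUKFbmiuMe"; step two turns that into "rukfbmiume".

rukfbmiume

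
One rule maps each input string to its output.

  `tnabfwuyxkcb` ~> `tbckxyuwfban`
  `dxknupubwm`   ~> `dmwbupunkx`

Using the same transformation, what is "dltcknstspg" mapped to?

The pattern: reverse the string, then move the last character to the front.
Applying both steps to "dltcknstspg": "gpstsnkctld", then "dgpstsnkctl".
(Check on "dxknupubwm": → "mwbupunkxd" → "dmwbupunkx" ✓)

dgpstsnkctl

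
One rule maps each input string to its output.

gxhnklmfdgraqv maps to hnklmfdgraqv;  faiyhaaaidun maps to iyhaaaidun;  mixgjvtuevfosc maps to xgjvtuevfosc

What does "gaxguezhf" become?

xguezhf

The transformation: delete the first 2 characters.
Applying that to "gaxguezhf" gives "xguezhf".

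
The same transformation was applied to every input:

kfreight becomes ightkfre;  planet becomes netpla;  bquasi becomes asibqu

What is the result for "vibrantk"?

Looking at the pairs, the operation is to swap the front and back halves of the string.
"vibrantk" → "antkvibr".

antkvibr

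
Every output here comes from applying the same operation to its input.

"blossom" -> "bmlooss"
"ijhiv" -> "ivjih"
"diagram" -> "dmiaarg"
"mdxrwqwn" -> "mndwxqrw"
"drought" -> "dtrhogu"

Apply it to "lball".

Looking at the pairs, the operation is to take characters alternately from the front and the back (1st, last, 2nd, 2nd-last, ...).
So "lball" becomes "llbla".

llbla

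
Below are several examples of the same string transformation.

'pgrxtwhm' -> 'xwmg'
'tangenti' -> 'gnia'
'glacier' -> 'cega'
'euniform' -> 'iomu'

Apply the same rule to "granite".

ntga

What's happening: move the first 3 characters to the end (rotate left by 3), then keep every other character starting from the first (positions 1st, 3rd, 5th, ...).
On "granite": the first step gives "nitegra", and the second then gives "ntga".
(Check on "euniform": → "iformeun" → "iomu" ✓)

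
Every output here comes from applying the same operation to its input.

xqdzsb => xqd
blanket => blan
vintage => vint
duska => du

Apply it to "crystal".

crys

What's happening: delete the last 3 characters.
On "crystal" that produces "crys".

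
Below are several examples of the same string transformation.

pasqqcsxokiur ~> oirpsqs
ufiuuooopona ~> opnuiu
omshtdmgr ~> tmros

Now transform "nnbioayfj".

The rule is to keep every other character starting from the first (positions 1st, 3rd, 5th, ...), then move the last 3 characters to the front (rotate right by 3).
Working it through for "nnbioayfj": intermediate "nboyj", final "oyjnb".
(Check on "pasqqcsxokiur": → "psqsoir" → "oirpsqs" ✓)

oyjnb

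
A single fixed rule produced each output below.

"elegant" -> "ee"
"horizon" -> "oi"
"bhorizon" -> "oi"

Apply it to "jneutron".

Each output is the input with this applied: delete the last 3 characters, then keep only the vowels.
So "jneutron" becomes "eu".

eu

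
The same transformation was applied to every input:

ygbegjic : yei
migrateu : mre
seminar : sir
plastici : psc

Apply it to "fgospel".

fsl

The rule is to keep one character in every 3, starting at position 1 (positions 1st, 4th, 7th, ...).
"fgospel" → "fsl".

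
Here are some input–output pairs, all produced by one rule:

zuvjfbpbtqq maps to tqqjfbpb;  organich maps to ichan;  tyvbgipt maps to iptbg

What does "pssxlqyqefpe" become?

fpexlqyqe

What's happening: delete the first 3 characters, then move the last 3 characters to the front (rotate right by 3).
Working it through for "pssxlqyqefpe": intermediate "xlqyqefpe", final "fpexlqyqe".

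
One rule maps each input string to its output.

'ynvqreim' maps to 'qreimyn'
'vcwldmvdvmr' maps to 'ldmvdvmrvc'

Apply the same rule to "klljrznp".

jrznpkl

Each output is the input with this applied: move the first 2 characters to the end (rotate left by 2), then delete the first character.
For "klljrznp", step one produces "ljrznpkl"; step two turns that into "jrznpkl".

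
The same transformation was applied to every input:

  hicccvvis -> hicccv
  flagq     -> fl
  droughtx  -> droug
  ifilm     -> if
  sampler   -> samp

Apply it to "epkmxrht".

The pattern: delete the last 3 characters.
For "epkmxrht" the result is "epkmx".

epkmx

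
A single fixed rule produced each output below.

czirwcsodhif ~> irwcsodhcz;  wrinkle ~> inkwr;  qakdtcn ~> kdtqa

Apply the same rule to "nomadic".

Each output is the input with this applied: delete the last 2 characters, then move the first 2 characters to the end (rotate left by 2).
Applying both steps to "nomadic": "nomad", then "madno".

madno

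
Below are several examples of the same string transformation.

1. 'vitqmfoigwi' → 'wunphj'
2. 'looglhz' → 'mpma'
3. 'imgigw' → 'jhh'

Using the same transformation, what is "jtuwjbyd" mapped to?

kvkz

Each output is the input with this applied: keep every other character starting from the first (positions 1st, 3rd, 5th, ...), then shift every letter 1 place forward in the alphabet (wrapping around).
Applying both steps to "jtuwjbyd": "jujy", then "kvkz".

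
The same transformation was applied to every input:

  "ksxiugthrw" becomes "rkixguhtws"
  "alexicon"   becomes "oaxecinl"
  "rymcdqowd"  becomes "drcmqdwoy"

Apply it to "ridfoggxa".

The pattern: swap each adjacent pair of characters (1↔2, 3↔4, ...), then swap the first and last characters.
Starting from "ridfoggxa": after the first operation, "irfdgoxga"; after the second, "arfdgoxgi".

arfdgoxgi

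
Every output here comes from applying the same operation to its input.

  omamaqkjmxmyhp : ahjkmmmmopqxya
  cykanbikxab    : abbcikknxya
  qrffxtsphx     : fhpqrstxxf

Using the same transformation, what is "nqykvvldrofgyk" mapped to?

fgkklnoqrvvyyd

The rule is to sort the characters into alphabetical order, then move the first character to the end.
Working it through for "nqykvvldrofgyk": intermediate "dfgkklnoqrvvyy", final "fgkklnoqrvvyyd".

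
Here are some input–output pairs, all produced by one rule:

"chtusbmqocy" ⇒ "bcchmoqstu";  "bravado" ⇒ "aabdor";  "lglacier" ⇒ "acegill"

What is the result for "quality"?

ailqtu

The pattern: sort the characters into alphabetical order, then delete the last character.
For "quality", step one produces "ailqtuy"; step two turns that into "ailqtu".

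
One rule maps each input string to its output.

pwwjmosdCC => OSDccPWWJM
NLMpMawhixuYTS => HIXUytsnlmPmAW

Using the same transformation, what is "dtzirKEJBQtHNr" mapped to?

Rule — flip the case of every letter, then swap the front and back halves of the string.
Doing the same to "dtzirKEJBQtHNr": "jbqThnRDTZIRke".

jbqThnRDTZIRke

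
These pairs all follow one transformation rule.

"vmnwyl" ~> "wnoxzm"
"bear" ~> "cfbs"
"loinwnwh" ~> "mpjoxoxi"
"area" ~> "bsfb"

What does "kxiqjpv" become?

Looking at the pairs, the operation is to shift every letter 1 place forward in the alphabet (wrapping around).
For "kxiqjpv" the result is "lyjrkqw".

lyjrkqw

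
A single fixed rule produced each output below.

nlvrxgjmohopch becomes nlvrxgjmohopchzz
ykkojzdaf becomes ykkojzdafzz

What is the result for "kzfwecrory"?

The rule is to append "zz".
On "kzfwecrory" that produces "kzfwecroryzz".

kzfwecroryzz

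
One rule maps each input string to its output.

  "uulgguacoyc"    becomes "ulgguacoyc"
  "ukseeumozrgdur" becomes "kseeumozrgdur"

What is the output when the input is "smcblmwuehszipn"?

In each case the input is transformed by: delete the first character.
On "smcblmwuehszipn" that produces "mcblmwuehszipn".

mcblmwuehszipn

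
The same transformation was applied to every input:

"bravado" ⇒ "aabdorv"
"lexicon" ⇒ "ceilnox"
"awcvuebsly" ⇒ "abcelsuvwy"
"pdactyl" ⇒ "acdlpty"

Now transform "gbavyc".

abcgvy

The transformation: sort the characters into alphabetical order.
On "gbavyc" that produces "abcgvy".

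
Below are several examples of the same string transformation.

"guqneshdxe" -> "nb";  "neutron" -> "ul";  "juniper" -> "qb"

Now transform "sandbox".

zh

The pattern: shift every letter 7 places forward in the alphabet (wrapping around), then keep only the first 2 characters.
Applying both steps to "sandbox": "zhukive", then "zh".
(Check on "neutron": → "ulbayvu" → "ul" ✓)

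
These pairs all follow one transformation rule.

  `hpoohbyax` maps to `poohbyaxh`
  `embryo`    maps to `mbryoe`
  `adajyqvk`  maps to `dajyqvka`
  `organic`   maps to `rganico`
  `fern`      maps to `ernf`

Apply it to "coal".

What's happening: move the first character to the end.
"coal" → "oalc".

oalc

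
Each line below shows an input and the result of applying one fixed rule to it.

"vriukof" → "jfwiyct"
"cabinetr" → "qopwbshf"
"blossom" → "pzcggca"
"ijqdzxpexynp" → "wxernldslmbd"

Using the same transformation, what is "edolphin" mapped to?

Rule — shift every letter 12 places backward in the alphabet (wrapping around).
So "edolphin" becomes "srczdvwb".

srczdvwb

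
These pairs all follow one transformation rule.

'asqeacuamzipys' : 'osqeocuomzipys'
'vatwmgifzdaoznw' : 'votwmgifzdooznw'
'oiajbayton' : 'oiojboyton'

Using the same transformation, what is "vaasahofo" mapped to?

In each case the input is transformed by: replace every "a" with "o".
On "vaasahofo" that produces "voosohofo".

voosohofo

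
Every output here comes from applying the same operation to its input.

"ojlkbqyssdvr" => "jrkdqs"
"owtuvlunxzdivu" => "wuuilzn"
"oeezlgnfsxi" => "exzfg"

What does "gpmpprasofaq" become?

pqpfrs

The pattern: keep every other character starting from the second (positions 2nd, 4th, 6th, ...), then take characters alternately from the front and the back (1st, last, 2nd, 2nd-last, ...).
Applying both steps to "gpmpprasofaq": "pprsfq", then "pqpfrs".
(Check on "owtuvlunxzdivu": → "wulnziu" → "wuuilzn" ✓)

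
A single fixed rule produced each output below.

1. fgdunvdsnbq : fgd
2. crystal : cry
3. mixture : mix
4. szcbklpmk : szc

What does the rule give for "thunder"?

thu

The pattern: keep only the first 3 characters.
So "thunder" becomes "thu".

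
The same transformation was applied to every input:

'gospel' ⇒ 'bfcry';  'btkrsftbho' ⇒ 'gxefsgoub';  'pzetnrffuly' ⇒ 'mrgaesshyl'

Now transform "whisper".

uvfcre

Looking at the pairs, the operation is to shift every letter 13 places forward in the alphabet (wrapping around) — i.e. ROT13, then delete the first character.
"whisper" → "uvfcre".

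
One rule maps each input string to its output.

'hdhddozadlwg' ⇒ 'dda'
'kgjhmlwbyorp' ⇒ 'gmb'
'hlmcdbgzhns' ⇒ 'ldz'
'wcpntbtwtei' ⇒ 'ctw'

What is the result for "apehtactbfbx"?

The pattern: delete the last 3 characters, then keep one character in every 3, starting at position 2 (positions 2nd, 5th, 8th, ...).
Applying both steps to "apehtactbfbx": "apehtactb", then "ptt".

ptt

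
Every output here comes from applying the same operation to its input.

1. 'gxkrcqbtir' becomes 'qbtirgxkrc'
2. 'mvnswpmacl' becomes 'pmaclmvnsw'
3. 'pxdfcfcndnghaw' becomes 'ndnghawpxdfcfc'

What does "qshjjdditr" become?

dditrqshjj

Looking at the pairs, the operation is to swap the front and back halves of the string.
For "qshjjdditr" the result is "dditrqshjj".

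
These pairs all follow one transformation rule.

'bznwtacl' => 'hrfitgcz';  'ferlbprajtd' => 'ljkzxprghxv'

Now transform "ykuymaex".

edqkages

The pattern: shift every letter 6 places forward in the alphabet (wrapping around), then take characters alternately from the front and the back (1st, last, 2nd, 2nd-last, ...).
Working it through for "ykuymaex": intermediate "eqaesgkd", final "edqkages".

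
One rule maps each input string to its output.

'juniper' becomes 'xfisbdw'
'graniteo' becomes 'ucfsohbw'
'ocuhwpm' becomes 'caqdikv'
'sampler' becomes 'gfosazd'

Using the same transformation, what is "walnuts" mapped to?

kgohzib

Looking at the pairs, the operation is to shift every letter 12 places backward in the alphabet (wrapping around), then take characters alternately from the front and the back (1st, last, 2nd, 2nd-last, ...).
Applying both steps to "walnuts": "kozbihg", then "kgohzib".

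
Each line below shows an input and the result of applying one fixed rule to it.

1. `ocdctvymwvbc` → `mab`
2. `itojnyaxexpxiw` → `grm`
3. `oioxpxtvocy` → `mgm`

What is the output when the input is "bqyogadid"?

Each output is the input with this applied: shift every letter 2 places backward in the alphabet (wrapping around), then keep only the first 3 characters.
Working it through for "bqyogadid": intermediate "zowmeybgb", final "zow".

zow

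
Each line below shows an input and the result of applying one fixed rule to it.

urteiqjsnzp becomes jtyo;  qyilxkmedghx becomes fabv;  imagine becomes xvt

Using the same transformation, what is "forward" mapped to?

The transformation: shift every letter 11 places backward in the alphabet (wrapping around), then keep one character in every 3, starting at position 1 (positions 1st, 4th, 7th, ...).
Starting from "forward": after the first operation, "udglpgs"; after the second, "uls".

uls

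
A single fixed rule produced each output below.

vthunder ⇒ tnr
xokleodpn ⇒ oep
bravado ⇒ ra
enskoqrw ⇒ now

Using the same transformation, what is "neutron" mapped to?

er

Looking at the pairs, the operation is to keep one character in every 3, starting at position 2 (positions 2nd, 5th, 8th, ...).
Applying that to "neutron" gives "er".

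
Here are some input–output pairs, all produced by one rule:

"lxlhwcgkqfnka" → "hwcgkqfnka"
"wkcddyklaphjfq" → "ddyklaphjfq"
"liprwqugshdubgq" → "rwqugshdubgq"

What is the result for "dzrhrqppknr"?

In each case the input is transformed by: delete the first 3 characters.
Doing the same to "dzrhrqppknr": "hrqppknr".

hrqppknr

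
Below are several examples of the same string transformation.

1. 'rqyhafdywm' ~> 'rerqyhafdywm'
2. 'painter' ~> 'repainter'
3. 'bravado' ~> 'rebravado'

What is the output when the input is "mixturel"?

Each output is the input with this applied: prepend "re".
For "mixturel" the result is "remixturel".

remixturel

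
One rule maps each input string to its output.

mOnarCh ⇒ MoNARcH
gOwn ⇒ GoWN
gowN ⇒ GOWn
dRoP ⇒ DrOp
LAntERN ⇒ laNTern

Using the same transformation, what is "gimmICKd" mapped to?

GIMMickD

What's happening: flip the case of every letter.
Doing the same to "gimmICKd": "GIMMickD".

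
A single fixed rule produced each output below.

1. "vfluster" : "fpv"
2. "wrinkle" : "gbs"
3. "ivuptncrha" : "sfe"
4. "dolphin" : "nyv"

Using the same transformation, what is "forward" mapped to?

pyb

What's happening: shift every letter 10 places forward in the alphabet (wrapping around), then keep only the first 3 characters.
Starting from "forward": after the first operation, "pybgkbn"; after the second, "pyb".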